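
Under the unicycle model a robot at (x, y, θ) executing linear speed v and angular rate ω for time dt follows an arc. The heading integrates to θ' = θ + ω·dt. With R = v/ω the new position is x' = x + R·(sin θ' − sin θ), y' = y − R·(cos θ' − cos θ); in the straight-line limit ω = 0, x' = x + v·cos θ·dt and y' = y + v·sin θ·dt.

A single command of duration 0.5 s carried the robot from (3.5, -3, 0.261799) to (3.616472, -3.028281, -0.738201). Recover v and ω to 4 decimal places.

Δθ = -0.738201 − 0.261799 = -1.000000
ω = Δθ/dt = -1.000000/0.5 = -2.0000
R = Δx/(sin θ' − sin θ) = -0.1250
v = R·ω = -0.1250·-2.0000 = 0.2500

v = 0.2500, ω = -2.0000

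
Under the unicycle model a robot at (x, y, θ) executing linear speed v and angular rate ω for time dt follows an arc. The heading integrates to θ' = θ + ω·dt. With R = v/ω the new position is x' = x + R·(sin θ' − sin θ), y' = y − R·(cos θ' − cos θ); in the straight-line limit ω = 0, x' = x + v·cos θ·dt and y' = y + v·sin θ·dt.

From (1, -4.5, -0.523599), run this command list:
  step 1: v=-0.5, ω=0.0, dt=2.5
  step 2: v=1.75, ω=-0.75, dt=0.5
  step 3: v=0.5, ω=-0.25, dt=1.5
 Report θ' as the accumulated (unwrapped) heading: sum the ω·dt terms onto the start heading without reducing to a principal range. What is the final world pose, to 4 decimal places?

(0.9239, -5.1025, -1.2736)

step 1: θ'=-0.5236 (straight) → pose (-0.0825, -3.8750, -0.5236)
step 2: θ'=-0.8986 (R=-2.3333) → pose (0.5765, -4.4427, -0.8986)
step 3: θ'=-1.2736 (R=-2.0000) → pose (0.9239, -5.1025, -1.2736)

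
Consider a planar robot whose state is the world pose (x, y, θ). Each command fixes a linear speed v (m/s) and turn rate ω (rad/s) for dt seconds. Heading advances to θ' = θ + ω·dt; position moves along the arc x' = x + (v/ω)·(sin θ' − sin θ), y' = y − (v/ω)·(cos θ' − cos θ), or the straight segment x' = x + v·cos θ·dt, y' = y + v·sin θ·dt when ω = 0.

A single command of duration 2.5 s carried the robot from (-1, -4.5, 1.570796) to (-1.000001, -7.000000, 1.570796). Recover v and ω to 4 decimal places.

Δθ = 1.570796 − 1.570796 = 0.000000
ω = Δθ/dt = 0.000000/2.5 = 0.0000
ω = 0 → v = (Δx·cos θ + Δy·sin θ)/dt = -1.0000

v = -1.0000, ω = 0.0000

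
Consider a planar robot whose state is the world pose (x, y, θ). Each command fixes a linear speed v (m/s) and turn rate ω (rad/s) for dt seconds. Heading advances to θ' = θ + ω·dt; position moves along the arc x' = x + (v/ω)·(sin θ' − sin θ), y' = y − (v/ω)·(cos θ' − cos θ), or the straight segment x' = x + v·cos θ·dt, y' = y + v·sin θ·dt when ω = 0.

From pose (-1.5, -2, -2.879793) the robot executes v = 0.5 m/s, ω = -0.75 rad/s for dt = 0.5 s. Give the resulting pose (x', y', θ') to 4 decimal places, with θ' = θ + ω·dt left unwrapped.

θ' = -2.8798 + -0.75·0.5 = -3.2548
R = v/ω = 0.5/-0.75 = -0.6667
x' = -1.5 + -0.6667·(sin -3.2548 − sin -2.8798) = -1.7479
y' = -2 − -0.6667·(cos -3.2548 − cos -2.8798) = -2.0184

(-1.7479, -2.0184, -3.2548)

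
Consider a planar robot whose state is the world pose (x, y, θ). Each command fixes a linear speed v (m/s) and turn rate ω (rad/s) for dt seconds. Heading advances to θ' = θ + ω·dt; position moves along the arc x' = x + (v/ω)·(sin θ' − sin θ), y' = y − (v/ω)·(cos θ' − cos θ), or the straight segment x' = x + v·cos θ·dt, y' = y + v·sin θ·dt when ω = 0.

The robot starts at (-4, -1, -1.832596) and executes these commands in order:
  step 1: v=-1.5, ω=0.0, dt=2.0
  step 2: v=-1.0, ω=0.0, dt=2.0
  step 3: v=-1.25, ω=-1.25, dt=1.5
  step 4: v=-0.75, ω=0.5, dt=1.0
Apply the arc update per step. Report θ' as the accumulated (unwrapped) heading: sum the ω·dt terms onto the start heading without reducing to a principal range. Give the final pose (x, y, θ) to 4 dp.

(-0.4983, 4.1842, -3.2076)

step 1: θ'=-1.8326 (straight) → pose (-3.2235, 1.8978, -1.8326)
step 2: θ'=-1.8326 (straight) → pose (-2.7059, 3.8296, -1.8326)
step 3: θ'=-3.7076 (R=1.0000) → pose (-1.2037, 4.4149, -3.7076)
step 4: θ'=-3.2076 (R=-1.5000) → pose (-0.4983, 4.1842, -3.2076)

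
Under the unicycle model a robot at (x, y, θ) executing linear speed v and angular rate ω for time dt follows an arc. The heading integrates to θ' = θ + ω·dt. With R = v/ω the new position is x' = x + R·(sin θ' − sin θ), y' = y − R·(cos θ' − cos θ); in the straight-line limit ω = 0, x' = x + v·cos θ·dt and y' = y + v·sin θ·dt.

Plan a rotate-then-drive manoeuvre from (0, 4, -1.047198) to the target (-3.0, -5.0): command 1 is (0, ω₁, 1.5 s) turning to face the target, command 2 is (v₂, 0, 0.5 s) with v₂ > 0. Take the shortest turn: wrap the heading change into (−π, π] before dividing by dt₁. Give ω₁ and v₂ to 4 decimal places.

heading to target = atan2(-5−4, -3−0) = -1.8925
Δθ = wrap(-1.8925 − -1.0472) = -0.8453; ω₁ = Δθ/dt₁ = -0.5636
distance = √((-3−0)² + (-5−4)²) = 9.4868; v₂ = distance/dt₂ = 18.9737

ω₁ = -0.5636, v₂ = 18.9737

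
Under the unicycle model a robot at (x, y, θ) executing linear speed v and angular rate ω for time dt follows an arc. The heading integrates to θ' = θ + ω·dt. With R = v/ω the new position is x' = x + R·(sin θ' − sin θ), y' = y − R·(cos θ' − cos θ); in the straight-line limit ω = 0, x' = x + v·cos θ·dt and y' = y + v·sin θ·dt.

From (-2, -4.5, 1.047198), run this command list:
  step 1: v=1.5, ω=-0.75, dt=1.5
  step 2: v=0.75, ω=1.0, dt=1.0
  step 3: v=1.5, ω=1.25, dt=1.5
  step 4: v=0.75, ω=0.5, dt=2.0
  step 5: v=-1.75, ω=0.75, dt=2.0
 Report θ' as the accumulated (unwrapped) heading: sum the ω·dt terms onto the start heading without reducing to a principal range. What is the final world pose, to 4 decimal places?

step 1: θ'=-0.0778 (R=-2.0000) → pose (-0.1125, -3.5060, -0.0778)
step 2: θ'=0.9222 (R=0.7500) → pose (0.5435, -3.2114, 0.9222)
step 3: θ'=2.7972 (R=1.2000) → pose (-0.0077, -1.3570, 2.7972)
step 4: θ'=3.7972 (R=1.5000) → pose (-1.4286, -1.5799, 3.7972)
step 5: θ'=5.2972 (R=-2.3333) → pose (-0.9055, 1.5578, 5.2972)

(-0.9055, 1.5578, 5.2972)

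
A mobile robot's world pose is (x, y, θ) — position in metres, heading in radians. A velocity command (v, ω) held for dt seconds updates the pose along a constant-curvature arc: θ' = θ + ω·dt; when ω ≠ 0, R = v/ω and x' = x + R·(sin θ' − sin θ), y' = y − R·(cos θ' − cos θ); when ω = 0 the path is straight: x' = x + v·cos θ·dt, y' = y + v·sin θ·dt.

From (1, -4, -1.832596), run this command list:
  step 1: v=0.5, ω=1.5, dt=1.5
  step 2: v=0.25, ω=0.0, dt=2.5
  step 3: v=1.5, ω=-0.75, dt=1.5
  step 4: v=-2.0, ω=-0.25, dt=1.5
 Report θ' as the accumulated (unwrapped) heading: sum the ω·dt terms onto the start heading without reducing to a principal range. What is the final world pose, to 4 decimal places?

step 1: θ'=0.4174 (R=0.3333) → pose (1.4571, -4.3910, 0.4174)
step 2: θ'=0.4174 (straight) → pose (2.0284, -4.1376, 0.4174)
step 3: θ'=-0.7076 (R=-2.0000) → pose (4.1392, -4.4461, -0.7076)
step 4: θ'=-1.0826 (R=8.0000) → pose (2.2739, -2.1189, -1.0826)

(2.2739, -2.1189, -1.0826)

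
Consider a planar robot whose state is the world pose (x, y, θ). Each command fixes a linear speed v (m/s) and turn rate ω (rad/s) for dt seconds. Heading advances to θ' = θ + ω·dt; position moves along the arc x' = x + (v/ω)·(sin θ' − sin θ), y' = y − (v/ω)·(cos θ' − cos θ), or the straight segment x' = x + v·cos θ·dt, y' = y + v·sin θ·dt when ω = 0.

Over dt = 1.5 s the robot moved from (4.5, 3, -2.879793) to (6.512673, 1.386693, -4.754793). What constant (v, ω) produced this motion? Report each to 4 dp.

Δθ = -4.754793 − -2.879793 = -1.875000
ω = Δθ/dt = -1.875000/1.5 = -1.2500
R = Δx/(sin θ' − sin θ) = 1.6000
v = R·ω = 1.6000·-1.2500 = -2.0000

v = -2.0000, ω = -1.2500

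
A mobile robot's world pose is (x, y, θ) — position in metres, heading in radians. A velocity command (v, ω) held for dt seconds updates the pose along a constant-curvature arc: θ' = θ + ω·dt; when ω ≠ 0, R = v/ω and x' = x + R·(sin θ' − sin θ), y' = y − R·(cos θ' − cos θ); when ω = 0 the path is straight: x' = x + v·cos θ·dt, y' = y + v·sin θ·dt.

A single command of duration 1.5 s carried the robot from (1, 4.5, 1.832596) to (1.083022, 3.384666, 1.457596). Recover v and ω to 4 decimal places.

Δθ = 1.457596 − 1.832596 = -0.375000
ω = Δθ/dt = -0.375000/1.5 = -0.2500
R = −Δy/(cos θ' − cos θ) = 3.0000
v = R·ω = 3.0000·-0.2500 = -0.7500

v = -0.7500, ω = -0.2500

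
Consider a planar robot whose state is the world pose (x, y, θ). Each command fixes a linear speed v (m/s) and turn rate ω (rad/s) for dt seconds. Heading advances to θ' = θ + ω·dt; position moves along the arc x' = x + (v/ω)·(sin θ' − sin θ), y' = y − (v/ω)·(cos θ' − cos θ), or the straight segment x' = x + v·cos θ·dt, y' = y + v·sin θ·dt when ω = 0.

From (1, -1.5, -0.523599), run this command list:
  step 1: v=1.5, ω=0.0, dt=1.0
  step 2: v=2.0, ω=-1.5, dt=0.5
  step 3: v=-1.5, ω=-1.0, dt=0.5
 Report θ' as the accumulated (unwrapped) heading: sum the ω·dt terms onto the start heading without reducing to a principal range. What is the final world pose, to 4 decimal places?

step 1: θ'=-0.5236 (straight) → pose (2.2990, -2.2500, -0.5236)
step 2: θ'=-1.2736 (R=-1.3333) → pose (2.9073, -3.0142, -1.2736)
step 3: θ'=-1.7736 (R=1.5000) → pose (2.8722, -2.2729, -1.7736)

(2.8722, -2.2729, -1.7736)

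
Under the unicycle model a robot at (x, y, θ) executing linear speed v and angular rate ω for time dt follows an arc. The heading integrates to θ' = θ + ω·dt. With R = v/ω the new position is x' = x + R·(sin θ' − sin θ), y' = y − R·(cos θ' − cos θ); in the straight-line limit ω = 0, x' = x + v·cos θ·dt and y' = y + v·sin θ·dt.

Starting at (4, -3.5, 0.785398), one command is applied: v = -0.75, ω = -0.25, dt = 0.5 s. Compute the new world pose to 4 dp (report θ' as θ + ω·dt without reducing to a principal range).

θ' = 0.7854 + -0.25·0.5 = 0.6604
R = v/ω = -0.75/-0.25 = 3.0000
x' = 4 + 3.0000·(sin 0.6604 − sin 0.7854) = 3.7190
y' = -3.5 − 3.0000·(cos 0.6604 − cos 0.7854) = -3.7479

(3.7190, -3.7479, 0.6604)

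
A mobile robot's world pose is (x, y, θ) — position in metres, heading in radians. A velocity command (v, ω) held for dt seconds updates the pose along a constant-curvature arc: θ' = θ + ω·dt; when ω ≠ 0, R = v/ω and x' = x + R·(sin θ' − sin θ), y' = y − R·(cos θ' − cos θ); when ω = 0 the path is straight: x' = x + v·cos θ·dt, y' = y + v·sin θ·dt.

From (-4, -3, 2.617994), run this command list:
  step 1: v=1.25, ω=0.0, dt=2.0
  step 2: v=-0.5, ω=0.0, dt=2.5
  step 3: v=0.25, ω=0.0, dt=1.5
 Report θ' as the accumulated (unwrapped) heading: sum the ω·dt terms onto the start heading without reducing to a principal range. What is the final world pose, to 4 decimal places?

(-5.4073, -2.1875, 2.6180)

step 1: θ'=2.6180 (straight) → pose (-6.1651, -1.7500, 2.6180)
step 2: θ'=2.6180 (straight) → pose (-5.0825, -2.3750, 2.6180)
step 3: θ'=2.6180 (straight) → pose (-5.4073, -2.1875, 2.6180)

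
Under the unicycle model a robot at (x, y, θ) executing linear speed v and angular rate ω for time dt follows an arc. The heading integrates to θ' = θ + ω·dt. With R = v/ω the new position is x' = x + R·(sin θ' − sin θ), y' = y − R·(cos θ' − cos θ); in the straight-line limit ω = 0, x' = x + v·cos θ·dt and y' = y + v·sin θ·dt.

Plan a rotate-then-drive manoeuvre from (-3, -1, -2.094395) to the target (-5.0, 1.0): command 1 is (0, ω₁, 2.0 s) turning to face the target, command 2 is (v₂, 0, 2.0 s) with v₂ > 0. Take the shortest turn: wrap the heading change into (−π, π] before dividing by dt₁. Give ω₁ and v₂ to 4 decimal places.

heading to target = atan2(1−-1, -5−-3) = 2.3562
Δθ = wrap(2.3562 − -2.0944) = -1.8326; ω₁ = Δθ/dt₁ = -0.9163
distance = √((-5−-3)² + (1−-1)²) = 2.8284; v₂ = distance/dt₂ = 1.4142

ω₁ = -0.9163, v₂ = 1.4142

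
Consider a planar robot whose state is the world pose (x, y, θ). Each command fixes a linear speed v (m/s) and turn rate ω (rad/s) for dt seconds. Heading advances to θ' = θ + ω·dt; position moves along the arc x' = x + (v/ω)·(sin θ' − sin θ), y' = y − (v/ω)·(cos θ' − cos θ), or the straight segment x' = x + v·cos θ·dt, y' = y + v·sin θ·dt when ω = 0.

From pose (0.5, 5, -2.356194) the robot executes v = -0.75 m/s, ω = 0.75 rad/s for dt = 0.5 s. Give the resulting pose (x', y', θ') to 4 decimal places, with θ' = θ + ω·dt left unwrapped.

θ' = -2.3562 + 0.75·0.5 = -1.9812
R = v/ω = -0.75/0.75 = -1.0000
x' = 0.5 + -1.0000·(sin -1.9812 − sin -2.3562) = 0.7099
y' = 5 − -1.0000·(cos -1.9812 − cos -2.3562) = 5.3081

(0.7099, 5.3081, -1.9812)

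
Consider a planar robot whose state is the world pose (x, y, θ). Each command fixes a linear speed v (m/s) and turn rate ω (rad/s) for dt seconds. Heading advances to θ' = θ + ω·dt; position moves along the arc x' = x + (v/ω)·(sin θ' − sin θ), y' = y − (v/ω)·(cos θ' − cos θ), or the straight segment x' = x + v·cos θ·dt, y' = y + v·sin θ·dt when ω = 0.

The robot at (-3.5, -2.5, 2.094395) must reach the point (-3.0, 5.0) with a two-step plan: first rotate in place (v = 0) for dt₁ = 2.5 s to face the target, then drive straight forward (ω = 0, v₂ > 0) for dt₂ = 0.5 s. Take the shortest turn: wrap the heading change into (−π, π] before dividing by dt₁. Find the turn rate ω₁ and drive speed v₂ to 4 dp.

heading to target = atan2(5−-2.5, -3−-3.5) = 1.5042
Δθ = wrap(1.5042 − 2.0944) = -0.5902; ω₁ = Δθ/dt₁ = -0.2361
distance = √((-3−-3.5)² + (5−-2.5)²) = 7.5166; v₂ = distance/dt₂ = 15.0333

ω₁ = -0.2361, v₂ = 15.0333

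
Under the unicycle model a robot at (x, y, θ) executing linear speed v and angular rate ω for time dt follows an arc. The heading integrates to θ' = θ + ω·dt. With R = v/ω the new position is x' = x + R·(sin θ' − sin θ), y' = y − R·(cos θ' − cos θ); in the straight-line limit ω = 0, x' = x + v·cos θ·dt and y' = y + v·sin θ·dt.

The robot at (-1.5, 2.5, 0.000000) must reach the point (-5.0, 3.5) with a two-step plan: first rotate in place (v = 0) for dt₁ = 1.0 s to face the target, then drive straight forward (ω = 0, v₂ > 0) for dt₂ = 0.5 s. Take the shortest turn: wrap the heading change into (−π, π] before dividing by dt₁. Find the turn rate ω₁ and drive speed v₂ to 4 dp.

heading to target = atan2(3.5−2.5, -5−-1.5) = 2.8633
Δθ = wrap(2.8633 − 0.0000) = 2.8633; ω₁ = Δθ/dt₁ = 2.8633
distance = √((-5−-1.5)² + (3.5−2.5)²) = 3.6401; v₂ = distance/dt₂ = 7.2801

ω₁ = 2.8633, v₂ = 7.2801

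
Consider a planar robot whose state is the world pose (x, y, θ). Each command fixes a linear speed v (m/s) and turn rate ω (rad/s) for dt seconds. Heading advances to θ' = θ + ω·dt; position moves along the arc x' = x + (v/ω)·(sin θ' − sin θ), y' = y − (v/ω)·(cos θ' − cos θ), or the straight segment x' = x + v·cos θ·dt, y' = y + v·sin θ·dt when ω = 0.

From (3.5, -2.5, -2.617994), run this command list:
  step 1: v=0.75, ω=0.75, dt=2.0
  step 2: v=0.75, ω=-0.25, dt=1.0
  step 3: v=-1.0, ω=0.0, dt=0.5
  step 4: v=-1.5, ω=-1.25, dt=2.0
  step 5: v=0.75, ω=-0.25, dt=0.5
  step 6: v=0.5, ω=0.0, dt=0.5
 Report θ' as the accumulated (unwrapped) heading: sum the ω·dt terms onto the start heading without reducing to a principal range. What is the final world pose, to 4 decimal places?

step 1: θ'=-1.1180 (R=1.0000) → pose (3.1008, -3.8035, -1.1180)
step 2: θ'=-1.3680 (R=-3.0000) → pose (3.3416, -4.5117, -1.3680)
step 3: θ'=-1.3680 (straight) → pose (3.2409, -4.0220, -1.3680)
step 4: θ'=-3.8680 (R=1.2000) → pose (5.2133, -2.8832, -3.8680)
step 5: θ'=-3.9930 (R=-3.0000) → pose (4.9493, -2.6173, -3.9930)
step 6: θ'=-3.9930 (straight) → pose (4.7845, -2.4292, -3.9930)

(4.7845, -2.4292, -3.9930)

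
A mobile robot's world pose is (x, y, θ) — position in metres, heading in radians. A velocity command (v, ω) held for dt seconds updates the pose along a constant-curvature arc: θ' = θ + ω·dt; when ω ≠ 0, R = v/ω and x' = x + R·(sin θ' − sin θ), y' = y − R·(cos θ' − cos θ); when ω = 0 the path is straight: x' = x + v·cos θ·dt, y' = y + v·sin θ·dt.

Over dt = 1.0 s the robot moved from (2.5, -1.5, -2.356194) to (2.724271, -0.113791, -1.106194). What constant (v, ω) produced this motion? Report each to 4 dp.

Δθ = -1.106194 − -2.356194 = 1.250000
ω = Δθ/dt = 1.250000/1.0 = 1.2500
R = −Δy/(cos θ' − cos θ) = -1.2000
v = R·ω = -1.2000·1.2500 = -1.5000

v = -1.5000, ω = 1.2500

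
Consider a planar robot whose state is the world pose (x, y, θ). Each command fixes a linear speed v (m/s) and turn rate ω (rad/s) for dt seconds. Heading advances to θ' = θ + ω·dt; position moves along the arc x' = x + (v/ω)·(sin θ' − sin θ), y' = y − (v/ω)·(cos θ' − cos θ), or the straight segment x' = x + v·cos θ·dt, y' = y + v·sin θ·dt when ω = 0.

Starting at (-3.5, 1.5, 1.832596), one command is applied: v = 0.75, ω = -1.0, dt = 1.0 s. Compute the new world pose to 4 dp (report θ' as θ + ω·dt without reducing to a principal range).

(-3.3303, 2.1988, 0.8326)

θ' = 1.8326 + -1.0·1.0 = 0.8326
R = v/ω = 0.75/-1.0 = -0.7500
x' = -3.5 + -0.7500·(sin 0.8326 − sin 1.8326) = -3.3303
y' = 1.5 − -0.7500·(cos 0.8326 − cos 1.8326) = 2.1988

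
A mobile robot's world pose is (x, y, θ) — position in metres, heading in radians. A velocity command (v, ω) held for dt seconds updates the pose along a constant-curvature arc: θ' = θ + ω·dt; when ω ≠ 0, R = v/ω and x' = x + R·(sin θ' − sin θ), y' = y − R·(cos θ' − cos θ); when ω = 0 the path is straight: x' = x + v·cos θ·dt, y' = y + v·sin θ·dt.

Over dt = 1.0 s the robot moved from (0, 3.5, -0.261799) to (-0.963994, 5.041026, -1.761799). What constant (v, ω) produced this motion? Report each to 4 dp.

Δθ = -1.761799 − -0.261799 = -1.500000
ω = Δθ/dt = -1.500000/1.0 = -1.5000
R = −Δy/(cos θ' − cos θ) = 1.3333
v = R·ω = 1.3333·-1.5000 = -2.0000

v = -2.0000, ω = -1.5000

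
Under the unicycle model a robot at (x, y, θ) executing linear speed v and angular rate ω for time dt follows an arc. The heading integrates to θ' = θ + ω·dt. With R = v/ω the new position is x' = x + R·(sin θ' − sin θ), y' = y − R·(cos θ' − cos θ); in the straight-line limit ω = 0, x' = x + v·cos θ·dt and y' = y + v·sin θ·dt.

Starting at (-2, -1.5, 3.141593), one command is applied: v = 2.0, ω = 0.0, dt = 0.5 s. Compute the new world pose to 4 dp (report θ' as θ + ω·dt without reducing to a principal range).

θ' = 3.1416 + 0.0·0.5 = 3.1416
ω = 0 → straight: x' = -2 + 2.0·cos(3.1416)·0.5 = -3.0000
y' = -1.5 + 2.0·sin(3.1416)·0.5 = -1.5000

(-3.0000, -1.5000, 3.1416)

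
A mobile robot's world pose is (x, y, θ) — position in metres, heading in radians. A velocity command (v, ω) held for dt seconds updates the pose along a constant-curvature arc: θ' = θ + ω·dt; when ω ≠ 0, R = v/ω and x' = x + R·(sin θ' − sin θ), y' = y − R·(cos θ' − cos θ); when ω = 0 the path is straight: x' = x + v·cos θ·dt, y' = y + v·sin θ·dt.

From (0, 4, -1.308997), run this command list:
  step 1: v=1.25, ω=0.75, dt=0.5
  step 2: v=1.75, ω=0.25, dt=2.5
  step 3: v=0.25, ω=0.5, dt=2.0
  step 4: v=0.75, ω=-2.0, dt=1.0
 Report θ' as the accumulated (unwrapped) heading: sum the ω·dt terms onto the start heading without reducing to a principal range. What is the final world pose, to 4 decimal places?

(4.8411, 0.8333, -1.3090)

step 1: θ'=-0.9340 (R=1.6667) → pose (0.2699, 3.4403, -0.9340)
step 2: θ'=-0.3090 (R=7.0000) → pose (3.7692, 0.9342, -0.3090)
step 3: θ'=0.6910 (R=0.5000) → pose (4.2399, 1.0252, 0.6910)
step 4: θ'=-1.3090 (R=-0.3750) → pose (4.8411, 0.8333, -1.3090)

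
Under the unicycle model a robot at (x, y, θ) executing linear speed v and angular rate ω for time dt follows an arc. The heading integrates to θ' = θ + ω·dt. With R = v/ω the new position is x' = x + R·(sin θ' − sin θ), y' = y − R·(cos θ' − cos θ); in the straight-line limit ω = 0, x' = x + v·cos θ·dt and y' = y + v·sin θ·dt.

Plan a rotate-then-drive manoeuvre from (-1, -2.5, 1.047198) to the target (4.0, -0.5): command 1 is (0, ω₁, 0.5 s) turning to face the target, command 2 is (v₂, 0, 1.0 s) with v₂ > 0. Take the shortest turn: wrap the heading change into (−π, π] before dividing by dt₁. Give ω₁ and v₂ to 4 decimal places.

ω₁ = -1.3334, v₂ = 5.3852

heading to target = atan2(-0.5−-2.5, 4−-1) = 0.3805
Δθ = wrap(0.3805 − 1.0472) = -0.6667; ω₁ = Δθ/dt₁ = -1.3334
distance = √((4−-1)² + (-0.5−-2.5)²) = 5.3852; v₂ = distance/dt₂ = 5.3852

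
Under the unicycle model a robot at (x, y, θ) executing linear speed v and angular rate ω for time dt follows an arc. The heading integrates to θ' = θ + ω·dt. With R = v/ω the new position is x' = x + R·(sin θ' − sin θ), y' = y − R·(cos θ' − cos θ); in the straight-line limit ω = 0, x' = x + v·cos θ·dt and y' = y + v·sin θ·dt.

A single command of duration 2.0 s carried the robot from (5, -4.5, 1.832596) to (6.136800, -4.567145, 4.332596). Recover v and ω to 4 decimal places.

Δθ = 4.332596 − 1.832596 = 2.500000
ω = Δθ/dt = 2.500000/2.0 = 1.2500
R = Δx/(sin θ' − sin θ) = -0.6000
v = R·ω = -0.6000·1.2500 = -0.7500

v = -0.7500, ω = 1.2500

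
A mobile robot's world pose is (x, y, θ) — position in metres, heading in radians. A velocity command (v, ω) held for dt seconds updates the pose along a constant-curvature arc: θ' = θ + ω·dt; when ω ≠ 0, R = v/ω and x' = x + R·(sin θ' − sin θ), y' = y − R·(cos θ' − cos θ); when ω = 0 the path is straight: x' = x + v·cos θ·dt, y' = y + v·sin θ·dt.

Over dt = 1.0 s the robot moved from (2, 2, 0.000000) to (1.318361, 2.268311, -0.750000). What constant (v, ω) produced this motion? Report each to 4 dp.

Δθ = -0.750000 − 0.000000 = -0.750000
ω = Δθ/dt = -0.750000/1.0 = -0.7500
R = Δx/(sin θ' − sin θ) = 1.0000
v = R·ω = 1.0000·-0.7500 = -0.7500

v = -0.7500, ω = -0.7500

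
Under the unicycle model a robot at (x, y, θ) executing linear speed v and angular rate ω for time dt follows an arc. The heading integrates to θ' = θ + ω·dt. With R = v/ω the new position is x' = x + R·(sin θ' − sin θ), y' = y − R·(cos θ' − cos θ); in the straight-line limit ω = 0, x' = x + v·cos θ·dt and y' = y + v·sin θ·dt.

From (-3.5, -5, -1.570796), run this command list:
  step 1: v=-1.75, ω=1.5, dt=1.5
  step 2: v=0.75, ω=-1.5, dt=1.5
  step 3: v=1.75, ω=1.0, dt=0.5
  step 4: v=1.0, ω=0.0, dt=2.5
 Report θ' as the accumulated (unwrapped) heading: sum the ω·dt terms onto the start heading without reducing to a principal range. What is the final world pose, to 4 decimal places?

(-3.1727, -7.5142, -1.0708)

step 1: θ'=0.6792 (R=-1.1667) → pose (-5.3995, -4.0922, 0.6792)
step 2: θ'=-1.5708 (R=-0.5000) → pose (-4.5854, -4.4813, -1.5708)
step 3: θ'=-1.0708 (R=1.7500) → pose (-4.3712, -5.3203, -1.0708)
step 4: θ'=-1.0708 (straight) → pose (-3.1727, -7.5142, -1.0708)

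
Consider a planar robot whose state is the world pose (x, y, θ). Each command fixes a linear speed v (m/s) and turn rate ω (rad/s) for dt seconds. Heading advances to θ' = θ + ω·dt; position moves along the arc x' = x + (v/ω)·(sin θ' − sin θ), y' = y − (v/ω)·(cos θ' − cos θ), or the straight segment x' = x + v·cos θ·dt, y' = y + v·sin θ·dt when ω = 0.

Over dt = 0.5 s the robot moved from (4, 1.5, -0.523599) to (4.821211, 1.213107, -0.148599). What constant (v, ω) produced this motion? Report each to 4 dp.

v = 1.7500, ω = 0.7500

Δθ = -0.148599 − -0.523599 = 0.375000
ω = Δθ/dt = 0.375000/0.5 = 0.7500
R = Δx/(sin θ' − sin θ) = 2.3333
v = R·ω = 2.3333·0.7500 = 1.7500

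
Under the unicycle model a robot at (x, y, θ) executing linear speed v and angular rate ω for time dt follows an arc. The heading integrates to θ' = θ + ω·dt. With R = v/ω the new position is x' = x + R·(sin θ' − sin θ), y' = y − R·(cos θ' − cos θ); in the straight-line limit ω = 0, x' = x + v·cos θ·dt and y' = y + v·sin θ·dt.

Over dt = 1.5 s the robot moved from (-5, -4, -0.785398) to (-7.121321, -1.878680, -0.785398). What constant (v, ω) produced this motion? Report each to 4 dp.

Δθ = -0.785398 − -0.785398 = 0.000000
ω = Δθ/dt = 0.000000/1.5 = 0.0000
ω = 0 → v = (Δx·cos θ + Δy·sin θ)/dt = -2.0000

v = -2.0000, ω = 0.0000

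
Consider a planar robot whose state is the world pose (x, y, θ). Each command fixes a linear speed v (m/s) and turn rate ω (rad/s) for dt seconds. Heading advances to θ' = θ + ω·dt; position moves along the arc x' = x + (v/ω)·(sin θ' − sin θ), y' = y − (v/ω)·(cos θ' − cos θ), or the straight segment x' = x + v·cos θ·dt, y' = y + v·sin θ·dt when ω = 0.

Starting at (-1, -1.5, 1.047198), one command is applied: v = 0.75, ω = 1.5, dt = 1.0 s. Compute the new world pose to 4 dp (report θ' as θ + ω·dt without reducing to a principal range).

(-1.1530, -0.8358, 2.5472)

θ' = 1.0472 + 1.5·1.0 = 2.5472
R = v/ω = 0.75/1.5 = 0.5000
x' = -1 + 0.5000·(sin 2.5472 − sin 1.0472) = -1.1530
y' = -1.5 − 0.5000·(cos 2.5472 − cos 1.0472) = -0.8358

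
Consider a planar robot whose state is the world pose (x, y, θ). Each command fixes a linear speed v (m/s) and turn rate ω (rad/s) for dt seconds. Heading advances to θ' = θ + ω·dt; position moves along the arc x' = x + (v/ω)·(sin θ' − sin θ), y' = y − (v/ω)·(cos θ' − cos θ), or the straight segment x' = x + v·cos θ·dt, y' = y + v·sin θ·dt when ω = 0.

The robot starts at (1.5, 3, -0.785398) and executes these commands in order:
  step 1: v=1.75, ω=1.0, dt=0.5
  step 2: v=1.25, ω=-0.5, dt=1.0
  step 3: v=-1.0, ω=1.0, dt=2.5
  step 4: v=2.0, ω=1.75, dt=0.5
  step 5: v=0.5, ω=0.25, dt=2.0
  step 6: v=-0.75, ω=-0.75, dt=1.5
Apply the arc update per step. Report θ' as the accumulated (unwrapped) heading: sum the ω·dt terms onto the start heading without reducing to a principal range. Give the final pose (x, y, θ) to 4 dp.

step 1: θ'=-0.2854 (R=1.7500) → pose (2.2447, 2.5582, -0.2854)
step 2: θ'=-0.7854 (R=-2.5000) → pose (3.3087, 1.9271, -0.7854)
step 3: θ'=1.7146 (R=-1.0000) → pose (1.6119, 1.0767, 1.7146)
step 4: θ'=2.5896 (R=1.1429) → pose (1.0801, 1.8860, 2.5896)
step 5: θ'=3.0896 (R=2.0000) → pose (0.1353, 2.1804, 3.0896)
step 6: θ'=1.9646 (R=1.0000) → pose (1.0068, 1.5654, 1.9646)

(1.0068, 1.5654, 1.9646)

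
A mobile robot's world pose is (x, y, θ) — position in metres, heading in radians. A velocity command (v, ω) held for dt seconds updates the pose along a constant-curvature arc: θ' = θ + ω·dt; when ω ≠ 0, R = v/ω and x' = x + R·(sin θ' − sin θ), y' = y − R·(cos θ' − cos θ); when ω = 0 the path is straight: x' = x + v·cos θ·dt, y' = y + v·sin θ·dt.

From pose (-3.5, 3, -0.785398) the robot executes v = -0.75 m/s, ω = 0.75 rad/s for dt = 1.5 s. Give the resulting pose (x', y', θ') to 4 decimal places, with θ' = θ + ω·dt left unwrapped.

θ' = -0.7854 + 0.75·1.5 = 0.3396
R = v/ω = -0.75/0.75 = -1.0000
x' = -3.5 + -1.0000·(sin 0.3396 − sin -0.7854) = -4.5402
y' = 3 − -1.0000·(cos 0.3396 − cos -0.7854) = 3.2358

(-4.5402, 3.2358, 0.3396)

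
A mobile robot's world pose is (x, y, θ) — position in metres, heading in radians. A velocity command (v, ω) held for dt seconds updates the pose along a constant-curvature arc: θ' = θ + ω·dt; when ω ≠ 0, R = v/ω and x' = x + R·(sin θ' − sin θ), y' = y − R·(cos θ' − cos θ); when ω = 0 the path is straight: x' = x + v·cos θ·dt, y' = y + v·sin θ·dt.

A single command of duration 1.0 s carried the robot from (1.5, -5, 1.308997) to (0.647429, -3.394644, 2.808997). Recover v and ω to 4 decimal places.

Δθ = 2.808997 − 1.308997 = 1.500000
ω = Δθ/dt = 1.500000/1.0 = 1.5000
R = −Δy/(cos θ' − cos θ) = 1.3333
v = R·ω = 1.3333·1.5000 = 2.0000

v = 2.0000, ω = 1.5000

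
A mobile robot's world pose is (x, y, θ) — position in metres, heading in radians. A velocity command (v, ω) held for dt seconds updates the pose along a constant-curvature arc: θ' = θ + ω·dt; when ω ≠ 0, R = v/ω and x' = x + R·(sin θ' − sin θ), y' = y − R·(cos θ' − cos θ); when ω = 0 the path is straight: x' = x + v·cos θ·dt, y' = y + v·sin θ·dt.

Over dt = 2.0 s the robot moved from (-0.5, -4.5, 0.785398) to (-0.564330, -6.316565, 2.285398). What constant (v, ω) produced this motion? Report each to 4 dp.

Δθ = 2.285398 − 0.785398 = 1.500000
ω = Δθ/dt = 1.500000/2.0 = 0.7500
R = −Δy/(cos θ' − cos θ) = -1.3333
v = R·ω = -1.3333·0.7500 = -1.0000

v = -1.0000, ω = 0.7500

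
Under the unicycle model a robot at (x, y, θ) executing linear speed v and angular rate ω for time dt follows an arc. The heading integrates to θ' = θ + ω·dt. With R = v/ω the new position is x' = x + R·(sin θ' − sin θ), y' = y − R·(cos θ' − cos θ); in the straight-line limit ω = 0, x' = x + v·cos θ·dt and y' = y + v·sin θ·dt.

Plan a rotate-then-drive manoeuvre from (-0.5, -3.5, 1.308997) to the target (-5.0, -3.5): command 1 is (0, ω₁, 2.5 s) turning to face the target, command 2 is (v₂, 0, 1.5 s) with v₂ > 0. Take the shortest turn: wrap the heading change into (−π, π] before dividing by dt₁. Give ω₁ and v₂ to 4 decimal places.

ω₁ = 0.7330, v₂ = 3.0000

heading to target = atan2(-3.5−-3.5, -5−-0.5) = 3.1416
Δθ = wrap(3.1416 − 1.3090) = 1.8326; ω₁ = Δθ/dt₁ = 0.7330
distance = √((-5−-0.5)² + (-3.5−-3.5)²) = 4.5000; v₂ = distance/dt₂ = 3.0000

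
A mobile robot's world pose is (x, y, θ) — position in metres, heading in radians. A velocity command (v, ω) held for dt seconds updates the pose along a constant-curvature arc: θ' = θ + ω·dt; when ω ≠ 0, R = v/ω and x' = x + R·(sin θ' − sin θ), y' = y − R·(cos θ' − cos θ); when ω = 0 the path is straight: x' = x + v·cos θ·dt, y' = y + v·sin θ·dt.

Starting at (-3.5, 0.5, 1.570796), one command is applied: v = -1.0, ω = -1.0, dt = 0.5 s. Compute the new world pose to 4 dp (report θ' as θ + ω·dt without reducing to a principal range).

(-3.6224, 0.0206, 1.0708)

θ' = 1.5708 + -1.0·0.5 = 1.0708
R = v/ω = -1.0/-1.0 = 1.0000
x' = -3.5 + 1.0000·(sin 1.0708 − sin 1.5708) = -3.6224
y' = 0.5 − 1.0000·(cos 1.0708 − cos 1.5708) = 0.0206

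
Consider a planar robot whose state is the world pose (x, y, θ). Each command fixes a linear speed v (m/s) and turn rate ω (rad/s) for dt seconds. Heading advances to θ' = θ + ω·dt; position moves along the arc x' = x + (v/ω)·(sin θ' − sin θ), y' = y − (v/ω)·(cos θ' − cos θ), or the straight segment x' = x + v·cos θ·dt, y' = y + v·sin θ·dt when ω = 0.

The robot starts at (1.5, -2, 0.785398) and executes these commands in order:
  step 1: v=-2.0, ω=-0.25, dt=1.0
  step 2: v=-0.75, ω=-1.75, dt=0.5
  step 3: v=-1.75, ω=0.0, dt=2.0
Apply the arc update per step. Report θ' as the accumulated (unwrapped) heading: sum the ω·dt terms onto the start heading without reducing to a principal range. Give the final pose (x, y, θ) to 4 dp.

(-3.7369, -2.0933, -0.3396)

step 1: θ'=0.5354 (R=8.0000) → pose (-0.0754, -3.2237, 0.5354)
step 2: θ'=-0.3396 (R=0.4286) → pose (-0.4368, -3.2592, -0.3396)
step 3: θ'=-0.3396 (straight) → pose (-3.7369, -2.0933, -0.3396)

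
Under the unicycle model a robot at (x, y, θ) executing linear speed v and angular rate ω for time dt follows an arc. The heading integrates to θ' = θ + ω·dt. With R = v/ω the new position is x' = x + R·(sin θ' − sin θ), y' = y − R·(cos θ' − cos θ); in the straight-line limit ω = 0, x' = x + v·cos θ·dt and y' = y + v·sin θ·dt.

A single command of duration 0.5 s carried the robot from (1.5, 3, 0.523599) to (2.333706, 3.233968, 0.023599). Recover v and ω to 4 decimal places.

v = 1.7500, ω = -1.0000

Δθ = 0.023599 − 0.523599 = -0.500000
ω = Δθ/dt = -0.500000/0.5 = -1.0000
R = Δx/(sin θ' − sin θ) = -1.7500
v = R·ω = -1.7500·-1.0000 = 1.7500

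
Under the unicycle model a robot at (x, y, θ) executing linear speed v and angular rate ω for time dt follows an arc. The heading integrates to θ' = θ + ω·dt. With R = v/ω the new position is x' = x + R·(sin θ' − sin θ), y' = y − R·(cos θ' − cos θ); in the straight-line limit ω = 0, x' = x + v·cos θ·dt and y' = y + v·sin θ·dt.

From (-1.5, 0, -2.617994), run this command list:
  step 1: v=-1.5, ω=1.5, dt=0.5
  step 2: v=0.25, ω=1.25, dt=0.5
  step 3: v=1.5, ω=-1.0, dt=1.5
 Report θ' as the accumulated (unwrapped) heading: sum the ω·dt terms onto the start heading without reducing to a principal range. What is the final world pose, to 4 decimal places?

step 1: θ'=-1.8680 (R=-1.0000) → pose (-1.0438, 0.5732, -1.8680)
step 2: θ'=-1.2430 (R=0.2000) → pose (-1.0420, 0.4502, -1.2430)
step 3: θ'=-2.7430 (R=-1.5000) → pose (-1.8799, -1.4151, -2.7430)

(-1.8799, -1.4151, -2.7430)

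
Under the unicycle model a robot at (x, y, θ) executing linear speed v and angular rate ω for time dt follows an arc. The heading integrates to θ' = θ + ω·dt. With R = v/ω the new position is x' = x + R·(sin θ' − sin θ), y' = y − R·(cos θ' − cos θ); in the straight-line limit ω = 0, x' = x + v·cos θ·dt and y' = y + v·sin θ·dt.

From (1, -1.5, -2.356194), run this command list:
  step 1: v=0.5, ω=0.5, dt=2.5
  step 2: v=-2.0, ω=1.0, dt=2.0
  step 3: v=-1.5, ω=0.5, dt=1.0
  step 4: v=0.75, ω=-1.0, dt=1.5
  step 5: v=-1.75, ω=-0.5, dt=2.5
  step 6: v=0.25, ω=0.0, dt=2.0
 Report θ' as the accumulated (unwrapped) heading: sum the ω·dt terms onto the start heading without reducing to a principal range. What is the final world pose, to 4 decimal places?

step 1: θ'=-1.1062 (R=1.0000) → pose (0.8131, -2.6552, -1.1062)
step 2: θ'=0.8938 (R=-2.0000) → pose (-2.5338, -2.2984, 0.8938)
step 3: θ'=1.3938 (R=-3.0000) → pose (-3.1486, -3.6496, 1.3938)
step 4: θ'=-0.1062 (R=-0.7500) → pose (-2.3308, -3.0358, -0.1062)
step 5: θ'=-1.3562 (R=3.5000) → pose (-5.3795, -0.3009, -1.3562)
step 6: θ'=-1.3562 (straight) → pose (-5.2730, -0.7894, -1.3562)

(-5.2730, -0.7894, -1.3562)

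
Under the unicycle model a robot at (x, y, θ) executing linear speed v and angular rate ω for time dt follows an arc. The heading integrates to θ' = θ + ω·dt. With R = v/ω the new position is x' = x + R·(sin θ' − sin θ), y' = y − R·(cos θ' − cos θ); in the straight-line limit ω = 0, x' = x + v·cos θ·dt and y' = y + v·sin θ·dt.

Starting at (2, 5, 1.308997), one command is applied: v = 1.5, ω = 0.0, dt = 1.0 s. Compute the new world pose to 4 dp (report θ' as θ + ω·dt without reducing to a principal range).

(2.3882, 6.4489, 1.3090)

θ' = 1.3090 + 0.0·1.0 = 1.3090
ω = 0 → straight: x' = 2 + 1.5·cos(1.3090)·1.0 = 2.3882
y' = 5 + 1.5·sin(1.3090)·1.0 = 6.4489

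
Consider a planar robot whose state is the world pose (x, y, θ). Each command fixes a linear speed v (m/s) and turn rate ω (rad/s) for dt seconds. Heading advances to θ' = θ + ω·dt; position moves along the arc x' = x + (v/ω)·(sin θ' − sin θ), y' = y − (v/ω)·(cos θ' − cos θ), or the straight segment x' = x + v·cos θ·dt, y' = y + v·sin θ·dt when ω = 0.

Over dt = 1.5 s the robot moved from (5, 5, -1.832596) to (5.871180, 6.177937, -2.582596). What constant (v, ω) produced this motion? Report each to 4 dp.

v = -1.0000, ω = -0.5000

Δθ = -2.582596 − -1.832596 = -0.750000
ω = Δθ/dt = -0.750000/1.5 = -0.5000
R = −Δy/(cos θ' − cos θ) = 2.0000
v = R·ω = 2.0000·-0.5000 = -1.0000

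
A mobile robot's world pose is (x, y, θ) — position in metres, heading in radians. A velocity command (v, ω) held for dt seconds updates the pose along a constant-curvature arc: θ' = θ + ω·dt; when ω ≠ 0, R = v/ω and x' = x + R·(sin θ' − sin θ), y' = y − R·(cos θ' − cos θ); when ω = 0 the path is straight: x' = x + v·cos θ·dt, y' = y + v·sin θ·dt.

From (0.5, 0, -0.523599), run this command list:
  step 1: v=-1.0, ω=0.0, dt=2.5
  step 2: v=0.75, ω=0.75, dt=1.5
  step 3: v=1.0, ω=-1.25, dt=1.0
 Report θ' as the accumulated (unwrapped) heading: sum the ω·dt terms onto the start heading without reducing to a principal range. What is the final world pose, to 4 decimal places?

(0.3366, 1.2694, -0.6486)

step 1: θ'=-0.5236 (straight) → pose (-1.6651, 1.2500, -0.5236)
step 2: θ'=0.6014 (R=1.0000) → pose (-0.5993, 1.2915, 0.6014)
step 3: θ'=-0.6486 (R=-0.8000) → pose (0.3366, 1.2694, -0.6486)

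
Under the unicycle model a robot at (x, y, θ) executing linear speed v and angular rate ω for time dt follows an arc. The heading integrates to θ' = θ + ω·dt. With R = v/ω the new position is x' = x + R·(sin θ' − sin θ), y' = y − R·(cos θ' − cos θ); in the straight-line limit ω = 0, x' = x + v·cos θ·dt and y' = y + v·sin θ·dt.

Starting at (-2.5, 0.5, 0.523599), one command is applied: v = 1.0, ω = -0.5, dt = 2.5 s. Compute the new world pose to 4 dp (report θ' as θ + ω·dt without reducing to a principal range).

θ' = 0.5236 + -0.5·2.5 = -0.7264
R = v/ω = 1.0/-0.5 = -2.0000
x' = -2.5 + -2.0000·(sin -0.7264 − sin 0.5236) = -0.1716
y' = 0.5 − -2.0000·(cos -0.7264 − cos 0.5236) = 0.2631

(-0.1716, 0.2631, -0.7264)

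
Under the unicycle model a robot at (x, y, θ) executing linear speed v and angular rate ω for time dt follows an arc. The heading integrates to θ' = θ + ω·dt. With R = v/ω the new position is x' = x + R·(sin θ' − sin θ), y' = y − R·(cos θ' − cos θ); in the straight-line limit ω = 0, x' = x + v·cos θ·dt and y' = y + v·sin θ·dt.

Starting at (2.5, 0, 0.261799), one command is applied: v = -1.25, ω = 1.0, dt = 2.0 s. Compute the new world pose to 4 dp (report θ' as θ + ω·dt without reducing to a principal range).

(1.8603, -2.0040, 2.2618)

θ' = 0.2618 + 1.0·2.0 = 2.2618
R = v/ω = -1.25/1.0 = -1.2500
x' = 2.5 + -1.2500·(sin 2.2618 − sin 0.2618) = 1.8603
y' = 0 − -1.2500·(cos 2.2618 − cos 0.2618) = -2.0040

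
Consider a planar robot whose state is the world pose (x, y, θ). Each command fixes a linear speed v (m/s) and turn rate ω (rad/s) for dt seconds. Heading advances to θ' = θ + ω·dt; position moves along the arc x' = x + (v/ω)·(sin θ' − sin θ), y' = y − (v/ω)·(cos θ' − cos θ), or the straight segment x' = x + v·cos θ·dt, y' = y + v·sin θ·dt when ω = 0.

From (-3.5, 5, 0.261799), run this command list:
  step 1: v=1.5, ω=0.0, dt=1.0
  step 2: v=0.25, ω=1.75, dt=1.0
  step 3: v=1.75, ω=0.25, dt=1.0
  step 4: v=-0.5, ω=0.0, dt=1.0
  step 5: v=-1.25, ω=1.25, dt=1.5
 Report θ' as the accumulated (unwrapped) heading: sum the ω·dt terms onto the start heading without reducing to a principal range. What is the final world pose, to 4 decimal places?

(-0.9668, 6.7681, 4.1368)

step 1: θ'=0.2618 (straight) → pose (-2.0511, 5.3882, 0.2618)
step 2: θ'=2.0118 (R=0.1429) → pose (-1.9589, 5.5872, 2.0118)
step 3: θ'=2.2618 (R=7.0000) → pose (-2.8949, 7.0604, 2.2618)
step 4: θ'=2.2618 (straight) → pose (-2.5763, 6.6751, 2.2618)
step 5: θ'=4.1368 (R=-1.0000) → pose (-0.9668, 6.7681, 4.1368)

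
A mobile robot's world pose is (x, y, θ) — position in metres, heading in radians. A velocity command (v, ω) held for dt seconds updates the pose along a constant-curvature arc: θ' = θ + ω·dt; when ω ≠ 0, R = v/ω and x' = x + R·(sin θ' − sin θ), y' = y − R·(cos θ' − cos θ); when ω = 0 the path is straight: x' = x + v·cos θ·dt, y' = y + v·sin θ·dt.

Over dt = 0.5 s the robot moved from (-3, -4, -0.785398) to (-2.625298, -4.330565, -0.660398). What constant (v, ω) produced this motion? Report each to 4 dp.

v = 1.0000, ω = 0.2500

Δθ = -0.660398 − -0.785398 = 0.125000
ω = Δθ/dt = 0.125000/0.5 = 0.2500
R = Δx/(sin θ' − sin θ) = 4.0000
v = R·ω = 4.0000·0.2500 = 1.0000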